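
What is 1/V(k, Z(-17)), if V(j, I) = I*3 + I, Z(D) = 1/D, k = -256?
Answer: -17/4 ≈ -4.2500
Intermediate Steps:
V(j, I) = 4*I (V(j, I) = 3*I + I = 4*I)
1/V(k, Z(-17)) = 1/(4/(-17)) = 1/(4*(-1/17)) = 1/(-4/17) = -17/4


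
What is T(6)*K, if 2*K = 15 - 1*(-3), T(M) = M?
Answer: 54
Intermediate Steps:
K = 9 (K = (15 - 1*(-3))/2 = (15 + 3)/2 = (½)*18 = 9)
T(6)*K = 6*9 = 54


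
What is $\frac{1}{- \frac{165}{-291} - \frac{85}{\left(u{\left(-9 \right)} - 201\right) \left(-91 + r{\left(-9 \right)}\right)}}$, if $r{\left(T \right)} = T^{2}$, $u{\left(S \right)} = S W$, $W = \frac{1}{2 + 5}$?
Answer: $\frac{274704}{144217} \approx 1.9048$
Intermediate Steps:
$W = \frac{1}{7} \approx 0.14286$
$u{\left(S \right)} = \frac{S}{7}$ ($u{\left(S \right)} = S \frac{1}{7} = \frac{S}{7}$)
$\frac{1}{- \frac{165}{-291} - \frac{85}{\left(u{\left(-9 \right)} - 201\right) \left(-91 + r{\left(-9 \right)}\right)}} = \frac{1}{- \frac{165}{-291} - \frac{85}{\left(\frac{1}{7} \left(-9\right) - 201\right) \left(-91 + \left(-9\right)^{2}\right)}} = \frac{1}{\left(-165\right) \left(- \frac{1}{291}\right) - \frac{85}{\left(- \frac{9}{7} - 201\right) \left(-91 + 81\right)}} = \frac{1}{\frac{55}{97} - \frac{85}{\left(- \frac{1416}{7}\right) \left(-10\right)}} = \frac{1}{\frac{55}{97} - \frac{85}{\frac{14160}{7}}} = \frac{1}{\frac{55}{97} - \frac{119}{2832}} = \frac{1}{\frac{144217}{274704}} = \frac{274704}{144217}$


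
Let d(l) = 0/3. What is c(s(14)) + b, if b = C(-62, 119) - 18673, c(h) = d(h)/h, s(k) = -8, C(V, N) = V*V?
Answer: -14829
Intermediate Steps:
d(l) = 0 (d(l) = 0*(1/3) = 0)
C(V, N) = V**2
c(h) = 0 (c(h) = 0/h = 0)
b = -14829 (b = (-62)**2 - 18673 = 3844 - 18673 = -14829)
c(s(14)) + b = 0 - 14829 = -14829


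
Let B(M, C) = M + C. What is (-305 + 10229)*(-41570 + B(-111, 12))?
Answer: -413523156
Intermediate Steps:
B(M, C) = C + M
(-305 + 10229)*(-41570 + B(-111, 12)) = (-305 + 10229)*(-41570 + (12 - 111)) = 9924*(-41570 - 99) = 9924*(-41669) = -413523156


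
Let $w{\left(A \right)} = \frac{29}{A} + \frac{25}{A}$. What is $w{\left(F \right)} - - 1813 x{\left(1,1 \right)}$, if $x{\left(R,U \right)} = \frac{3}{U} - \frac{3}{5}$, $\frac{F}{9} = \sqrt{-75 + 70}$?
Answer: $\frac{21756}{5} - \frac{6 i \sqrt{5}}{5} \approx 4351.2 - 2.6833 i$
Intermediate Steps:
$F = 9 i \sqrt{5}$ ($F = 9 \sqrt{-75 + 70} = 9 \sqrt{-5} = 9 i \sqrt{5} \approx 20.125 i$)
$x{\left(R,U \right)} = - \frac{3}{5} + \frac{3}{U}$ ($x{\left(R,U \right)} = \frac{3}{U} - \frac{3}{5} = - \frac{3}{5} + \frac{3}{U}$)
$w{\left(A \right)} = \frac{54}{A}$
$w{\left(F \right)} - - 1813 x{\left(1,1 \right)} = \frac{54}{9 i \sqrt{5}} - - 1813 \left(- \frac{3}{5} + \frac{3}{1}\right) = 54 \left(- \frac{i \sqrt{5}}{45}\right) - - 1813 \left(- \frac{3}{5} + 3 \cdot 1\right) = - \frac{6 i \sqrt{5}}{5} - - 1813 \left(- \frac{3}{5} + 3\right) = - \frac{6 i \sqrt{5}}{5} - \left(-1813\right) \frac{12}{5} = - \frac{6 i \sqrt{5}}{5} - - \frac{21756}{5} = - \frac{6 i \sqrt{5}}{5} + \frac{21756}{5} = \frac{21756}{5} - \frac{6 i \sqrt{5}}{5}$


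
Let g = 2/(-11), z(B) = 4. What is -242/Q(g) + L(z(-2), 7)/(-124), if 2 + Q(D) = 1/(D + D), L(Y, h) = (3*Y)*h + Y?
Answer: 29590/589 ≈ 50.238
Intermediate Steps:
L(Y, h) = Y + 3*Y*h (L(Y, h) = 3*Y*h + Y = Y + 3*Y*h)
g = -2/11 (g = 2*(-1/11) = -2/11 ≈ -0.18182)
Q(D) = -2 + 1/(2*D) (Q(D) = -2 + 1/(D + D) = -2 + 1/(2*D))
-242/Q(g) + L(z(-2), 7)/(-124) = -242/(-2 + 1/(2*(-2/11))) + (4*(1 + 3*7))/(-124) = -242/(-2 + (1/2)*(-11/2)) + (4*(1 + 21))*(-1/124) = -242/(-2 - 11/4) + (4*22)*(-1/124) = -242/(-19/4) + 88*(-1/124) = -242*(-4/19) - 22/31 = 968/19 - 22/31 = 29590/589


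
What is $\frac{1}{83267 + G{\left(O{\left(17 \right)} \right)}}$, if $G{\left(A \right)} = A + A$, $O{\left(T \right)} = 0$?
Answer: $\frac{1}{83267} \approx 1.201 \cdot 10^{-5}$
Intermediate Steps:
$G{\left(A \right)} = 2 A$
$\frac{1}{83267 + G{\left(O{\left(17 \right)} \right)}} = \frac{1}{83267 + 2 \cdot 0} = \frac{1}{83267 + 0} = \frac{1}{83267}$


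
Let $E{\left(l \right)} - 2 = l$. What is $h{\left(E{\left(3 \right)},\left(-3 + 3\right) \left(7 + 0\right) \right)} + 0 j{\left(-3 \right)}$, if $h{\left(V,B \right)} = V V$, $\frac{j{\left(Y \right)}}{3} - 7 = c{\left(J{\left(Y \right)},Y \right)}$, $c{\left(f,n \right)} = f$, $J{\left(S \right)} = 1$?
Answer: $25$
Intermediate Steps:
$E{\left(l \right)} = 2 + l$
$j{\left(Y \right)} = 24$ ($j{\left(Y \right)} = 21 + 3 \cdot 1 = 21 + 3 = 24$)
$h{\left(V,B \right)} = V^{2}$
$h{\left(E{\left(3 \right)},\left(-3 + 3\right) \left(7 + 0\right) \right)} + 0 j{\left(-3 \right)} = \left(2 + 3\right)^{2} + 0 \cdot 24 = 5^{2} + 0 = 25 + 0 = 25$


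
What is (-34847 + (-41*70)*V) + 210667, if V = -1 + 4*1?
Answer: 167210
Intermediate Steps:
V = 3 (V = -1 + 4 = 3)
(-34847 + (-41*70)*V) + 210667 = (-34847 - 41*70*3) + 210667 = (-34847 - 2870*3) + 210667 = (-34847 - 8610) + 210667 = -43457 + 210667 = 167210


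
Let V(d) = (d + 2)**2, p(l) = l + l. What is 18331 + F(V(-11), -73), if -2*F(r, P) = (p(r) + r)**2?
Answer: -22387/2 ≈ -11194.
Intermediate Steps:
p(l) = 2*l
V(d) = (2 + d)**2
F(r, P) = -9*r**2/2 (F(r, P) = -(2*r + r)**2/2 = -9*r**2/2)
18331 + F(V(-11), -73) = 18331 - 9*(2 - 11)**4/2 = 18331 - 9*((-9)**2)**2/2 = 18331 - 9/2*81**2 = 18331 - 9/2*6561 = 18331 - 59049/2 = -22387/2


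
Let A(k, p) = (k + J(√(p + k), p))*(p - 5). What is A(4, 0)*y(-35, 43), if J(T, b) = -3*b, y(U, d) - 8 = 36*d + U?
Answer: -30420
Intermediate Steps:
y(U, d) = 8 + U + 36*d (y(U, d) = 8 + (36*d + U) = 8 + (U + 36*d) = 8 + U + 36*d)
A(k, p) = (-5 + p)*(k - 3*p) (A(k, p) = (k - 3*p)*(p - 5) = (k - 3*p)*(-5 + p) = (-5 + p)*(k - 3*p))
A(4, 0)*y(-35, 43) = (-5*4 - 3*0² + 15*0 + 4*0)*(8 - 35 + 36*43) = (-20 - 3*0 + 0 + 0)*(8 - 35 + 1548) = (-20 + 0 + 0 + 0)*1521 = -20*1521 = -30420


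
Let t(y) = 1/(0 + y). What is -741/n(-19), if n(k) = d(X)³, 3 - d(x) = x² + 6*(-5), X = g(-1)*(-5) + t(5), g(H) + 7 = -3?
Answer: 11578125/240363398987776 ≈ 4.8169e-8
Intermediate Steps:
g(H) = -10 (g(H) = -7 - 3 = -10)
t(y) = 1/y
X = 251/5 (X = -10*(-5) + 1/5 = 50 + ⅕ = 251/5 ≈ 50.200)
d(x) = 33 - x² (d(x) = 3 - (x² + 6*(-5)) = 3 - (x² - 30) = 3 - (-30 + x²) = 3 + (30 - x²) = 33 - x²)
n(k) = -240363398987776/15625 (n(k) = (33 - (251/5)²)³ = (33 - 1*63001/25)³ = (33 - 63001/25)³ = (-62176/25)³ = -240363398987776/15625)
-741/n(-19) = -741/(-240363398987776/15625) = -741*(-15625/240363398987776) = 11578125/240363398987776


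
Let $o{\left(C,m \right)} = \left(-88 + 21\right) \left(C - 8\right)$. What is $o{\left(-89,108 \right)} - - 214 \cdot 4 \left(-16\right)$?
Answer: $-7197$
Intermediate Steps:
$o{\left(C,m \right)} = 536 - 67 C$ ($o{\left(C,m \right)} = - 67 \left(-8 + C\right) = 536 - 67 C$)
$o{\left(-89,108 \right)} - - 214 \cdot 4 \left(-16\right) = \left(536 - -5963\right) - - 214 \cdot 4 \left(-16\right) = \left(536 + 5963\right) - \left(-214\right) \left(-64\right) = 6499 - 13696 = -7197$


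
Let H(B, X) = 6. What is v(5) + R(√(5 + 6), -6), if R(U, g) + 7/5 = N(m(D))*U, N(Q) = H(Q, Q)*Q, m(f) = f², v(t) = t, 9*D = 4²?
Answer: 18/5 + 512*√11/27 ≈ 66.493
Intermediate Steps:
D = 16/9 (D = (⅑)*4² = (⅑)*16 = 16/9 ≈ 1.7778)
N(Q) = 6*Q
R(U, g) = -7/5 + 512*U/27 (R(U, g) = -7/5 + (6*(16/9)²)*U = -7/5 + (6*(256/81))*U = -7/5 + 512*U/27)
v(5) + R(√(5 + 6), -6) = 5 + (-7/5 + 512*√(5 + 6)/27) = 5 + (-7/5 + 512*√11/27) = 18/5 + 512*√11/27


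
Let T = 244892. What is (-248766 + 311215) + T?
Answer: 307341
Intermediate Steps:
(-248766 + 311215) + T = (-248766 + 311215) + 244892 = 62449 + 244892 = 307341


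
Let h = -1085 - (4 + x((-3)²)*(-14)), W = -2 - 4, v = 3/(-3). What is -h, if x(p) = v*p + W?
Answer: 1299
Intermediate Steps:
v = -1 (v = 3*(-⅓) = -1)
W = -6
x(p) = -6 - p (x(p) = -p - 6 = -6 - p)
h = -1299 (h = -1085 - (4 + (-6 - 1*(-3)²)*(-14)) = -1085 - (4 + (-6 - 1*9)*(-14)) = -1085 - (4 + (-6 - 9)*(-14)) = -1085 - (4 - 15*(-14)) = -1085 - (4 + 210) = -1085 - 1*214 = -1085 - 214 = -1299)
-h = -1*(-1299) = 1299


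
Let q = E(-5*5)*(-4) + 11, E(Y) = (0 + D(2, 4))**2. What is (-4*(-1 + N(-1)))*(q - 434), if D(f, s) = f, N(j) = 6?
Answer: 8780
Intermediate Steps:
E(Y) = 4 (E(Y) = (0 + 2)**2 = 2**2 = 4)
q = -5 (q = 4*(-4) + 11 = -16 + 11 = -5)
(-4*(-1 + N(-1)))*(q - 434) = (-4*(-1 + 6))*(-5 - 434) = -4*5*(-439) = -20*(-439) = 8780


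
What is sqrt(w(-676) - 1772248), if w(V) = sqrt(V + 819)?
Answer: sqrt(-1772248 + sqrt(143)) ≈ 1331.3*I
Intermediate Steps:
w(V) = sqrt(819 + V)
sqrt(w(-676) - 1772248) = sqrt(sqrt(819 - 676) - 1772248) = sqrt(sqrt(143) - 1772248) = sqrt(-1772248 + sqrt(143))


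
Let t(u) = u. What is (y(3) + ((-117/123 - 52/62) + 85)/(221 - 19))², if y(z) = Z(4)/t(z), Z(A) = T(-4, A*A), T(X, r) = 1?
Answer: 82375314121/148312022769 ≈ 0.55542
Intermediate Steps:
Z(A) = 1
y(z) = 1/z
(y(3) + ((-117/123 - 52/62) + 85)/(221 - 19))² = (1/3 + ((-117/123 - 52/62) + 85)/(221 - 19))² = (⅓ + ((-117*1/123 - 52*1/62) + 85)/202)² = (⅓ + ((-39/41 - 26/31) + 85)*(1/202))² = (⅓ + (-2275/1271 + 85)*(1/202))² = (⅓ + (105760/1271)*(1/202))² = (⅓ + 52880/128371)² = (287011/385113)² = 82375314121/148312022769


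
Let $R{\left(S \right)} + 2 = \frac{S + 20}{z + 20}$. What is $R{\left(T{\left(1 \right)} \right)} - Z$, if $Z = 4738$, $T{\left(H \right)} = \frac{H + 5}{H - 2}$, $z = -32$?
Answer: $- \frac{28447}{6} \approx -4741.2$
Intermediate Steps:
$T{\left(H \right)} = \frac{5 + H}{-2 + H}$
$R{\left(S \right)} = - \frac{11}{3} - \frac{S}{12}$ ($R{\left(S \right)} = -2 + \frac{S + 20}{-32 + 20} = -2 + \frac{20 + S}{-12} = -2 + \left(20 + S\right) \left(- \frac{1}{12}\right) = -2 - \left(\frac{5}{3} + \frac{S}{12}\right) = - \frac{11}{3} - \frac{S}{12}$)
$R{\left(T{\left(1 \right)} \right)} - Z = \left(- \frac{11}{3} - \frac{\frac{1}{-2 + 1} \left(5 + 1\right)}{12}\right) - 4738 = \left(- \frac{11}{3} - \frac{\frac{1}{-1} \cdot 6}{12}\right) - 4738 = \left(- \frac{11}{3} - \frac{\left(-1\right) 6}{12}\right) - 4738 = \left(- \frac{11}{3} - - \frac{1}{2}\right) - 4738 = \left(- \frac{11}{3} + \frac{1}{2}\right) - 4738 = - \frac{19}{6} - 4738 = - \frac{28447}{6}$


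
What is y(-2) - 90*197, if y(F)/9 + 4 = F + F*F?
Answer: -17748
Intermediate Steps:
y(F) = -36 + 9*F + 9*F² (y(F) = -36 + 9*(F + F*F) = -36 + 9*(F + F²) = -36 + (9*F + 9*F²) = -36 + 9*F + 9*F²)
y(-2) - 90*197 = (-36 + 9*(-2) + 9*(-2)²) - 90*197 = (-36 - 18 + 9*4) - 17730 = (-36 - 18 + 36) - 17730 = -18 - 17730 = -17748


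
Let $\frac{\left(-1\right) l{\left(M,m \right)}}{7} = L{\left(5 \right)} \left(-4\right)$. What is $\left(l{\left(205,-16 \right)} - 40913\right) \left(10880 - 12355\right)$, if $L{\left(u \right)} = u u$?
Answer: $59314175$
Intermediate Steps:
$L{\left(u \right)} = u^{2}$
$l{\left(M,m \right)} = 700$ ($l{\left(M,m \right)} = - 7 \cdot 5^{2} \left(-4\right) = - 7 \cdot 25 \left(-4\right) = \left(-7\right) \left(-100\right) = 700$)
$\left(l{\left(205,-16 \right)} - 40913\right) \left(10880 - 12355\right) = \left(700 - 40913\right) \left(10880 - 12355\right) = \left(-40213\right) \left(-1475\right) = 59314175$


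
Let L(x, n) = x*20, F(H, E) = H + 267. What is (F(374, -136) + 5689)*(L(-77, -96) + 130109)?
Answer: 813841770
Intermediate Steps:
F(H, E) = 267 + H
L(x, n) = 20*x
(F(374, -136) + 5689)*(L(-77, -96) + 130109) = ((267 + 374) + 5689)*(20*(-77) + 130109) = (641 + 5689)*(-1540 + 130109) = 6330*128569 = 813841770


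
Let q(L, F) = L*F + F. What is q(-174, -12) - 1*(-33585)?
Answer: 35661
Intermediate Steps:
q(L, F) = F + F*L (q(L, F) = F*L + F = F + F*L)
q(-174, -12) - 1*(-33585) = -12*(1 - 174) - 1*(-33585) = -12*(-173) + 33585 = 2076 + 33585 = 35661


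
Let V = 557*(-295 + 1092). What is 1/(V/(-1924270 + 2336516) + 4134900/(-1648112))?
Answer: -84928447444/121618909169 ≈ -0.69832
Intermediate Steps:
V = 443929 (V = 557*797 = 443929)
1/(V/(-1924270 + 2336516) + 4134900/(-1648112)) = 1/(443929/(-1924270 + 2336516) + 4134900/(-1648112)) = 1/(443929/412246 + 4134900*(-1/1648112)) = 1/(443929*(1/412246) - 1033725/412028) = 1/(443929/412246 - 1033725/412028) = 1/(-121618909169/84928447444) = -84928447444/121618909169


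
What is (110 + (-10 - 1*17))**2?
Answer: 6889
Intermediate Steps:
(110 + (-10 - 1*17))**2 = (110 + (-10 - 17))**2 = (110 - 27)**2 = 83**2 = 6889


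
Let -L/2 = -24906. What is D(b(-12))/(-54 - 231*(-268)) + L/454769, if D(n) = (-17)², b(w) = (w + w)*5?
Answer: 458928527/4018468818 ≈ 0.11420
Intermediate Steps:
L = 49812 (L = -2*(-24906) = 49812)
b(w) = 10*w (b(w) = (2*w)*5 = 10*w)
D(n) = 289
D(b(-12))/(-54 - 231*(-268)) + L/454769 = 289/(-54 - 231*(-268)) + 49812/454769 = 289/(-54 + 61908) + 49812*(1/454769) = 289/61854 + 7116/64967 = 458928527/4018468818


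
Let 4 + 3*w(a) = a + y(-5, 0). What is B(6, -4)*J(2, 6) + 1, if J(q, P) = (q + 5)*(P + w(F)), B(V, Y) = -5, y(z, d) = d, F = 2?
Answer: -557/3 ≈ -185.67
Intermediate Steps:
w(a) = -4/3 + a/3 (w(a) = -4/3 + (a + 0)/3 = -4/3 + a/3)
J(q, P) = (5 + q)*(-2/3 + P) (J(q, P) = (q + 5)*(P + (-4/3 + (1/3)*2)) = (5 + q)*(P + (-4/3 + 2/3)) = (5 + q)*(P - 2/3) = (5 + q)*(-2/3 + P))
B(6, -4)*J(2, 6) + 1 = -5*(-10/3 + 5*6 - 2/3*2 + 6*2) + 1 = -5*(-10/3 + 30 - 4/3 + 12) + 1 = -5*112/3 + 1 = -560/3 + 1 = -557/3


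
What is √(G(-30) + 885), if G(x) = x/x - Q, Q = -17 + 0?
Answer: √903 ≈ 30.050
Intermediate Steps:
Q = -17
G(x) = 18 (G(x) = x/x - 1*(-17) = 1 + 17 = 18)
√(G(-30) + 885) = √(18 + 885) = √903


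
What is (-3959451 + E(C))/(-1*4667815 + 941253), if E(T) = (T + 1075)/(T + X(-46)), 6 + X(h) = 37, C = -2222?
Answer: 4337577997/4082448671 ≈ 1.0625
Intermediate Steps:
X(h) = 31 (X(h) = -6 + 37 = 31)
E(T) = (1075 + T)/(31 + T) (E(T) = (T + 1075)/(T + 31) = (1075 + T)/(31 + T))
(-3959451 + E(C))/(-1*4667815 + 941253) = (-3959451 + (1075 - 2222)/(31 - 2222))/(-1*4667815 + 941253) = (-3959451 - 1147/(-2191))/(-4667815 + 941253) = (-3959451 - 1/2191*(-1147))/(-3726562) = (-3959451 + 1147/2191)*(-1/3726562) = -8675155994/2191*(-1/3726562) = 4337577997/4082448671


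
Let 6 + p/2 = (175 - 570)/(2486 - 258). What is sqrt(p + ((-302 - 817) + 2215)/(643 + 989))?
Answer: I*sqrt(37710775419)/56814 ≈ 3.418*I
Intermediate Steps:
p = -13763/1114 (p = -12 + 2*((175 - 570)/(2486 - 258)) = -12 + 2*(-395/2228) = -12 - 395/1114 = -13763/1114 ≈ -12.355)
sqrt(p + ((-302 - 817) + 2215)/(643 + 989)) = sqrt(-13763/1114 + ((-302 - 817) + 2215)/(643 + 989)) = sqrt(-13763/1114 + (-1119 + 2215)/1632) = sqrt(-13763/1114 + 1096*(1/1632)) = sqrt(-13763/1114 + 137/204) = sqrt(-1327517/113628) = I*sqrt(37710775419)/56814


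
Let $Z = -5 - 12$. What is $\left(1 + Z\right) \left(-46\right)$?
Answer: $736$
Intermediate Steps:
$Z = -17$ ($Z = -5 - 12 = -17$)
$\left(1 + Z\right) \left(-46\right) = \left(1 - 17\right) \left(-46\right) = \left(-16\right) \left(-46\right) = 736$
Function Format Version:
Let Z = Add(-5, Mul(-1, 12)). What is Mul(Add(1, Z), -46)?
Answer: 736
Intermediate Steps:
Z = -17 (Z = Add(-5, -12) = -17)
Mul(Add(1, Z), -46) = Mul(Add(1, -17), -46) = Mul(-16, -46) = 736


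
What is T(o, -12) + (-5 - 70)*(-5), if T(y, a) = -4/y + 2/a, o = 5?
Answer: 11221/30 ≈ 374.03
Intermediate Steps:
T(o, -12) + (-5 - 70)*(-5) = (-4/5 + 2/(-12)) + (-5 - 70)*(-5) = (-4*⅕ + 2*(-1/12)) - 75*(-5) = (-⅘ - ⅙) + 375 = -29/30 + 375 = 11221/30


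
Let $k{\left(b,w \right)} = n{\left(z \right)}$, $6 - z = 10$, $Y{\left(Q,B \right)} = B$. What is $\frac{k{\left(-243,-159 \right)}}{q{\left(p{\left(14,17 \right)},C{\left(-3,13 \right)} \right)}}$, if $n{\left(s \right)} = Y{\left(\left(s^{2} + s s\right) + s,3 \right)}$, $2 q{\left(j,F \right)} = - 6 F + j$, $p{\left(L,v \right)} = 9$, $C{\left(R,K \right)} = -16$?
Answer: $\frac{2}{35} \approx 0.057143$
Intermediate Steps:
$q{\left(j,F \right)} = \frac{j}{2} - 3 F$ ($q{\left(j,F \right)} = \frac{- 6 F + j}{2} = \frac{j - 6 F}{2} = \frac{j}{2} - 3 F$)
$z = -4$ ($z = 6 - 10 = -4$)
$n{\left(s \right)} = 3$
$k{\left(b,w \right)} = 3$
$\frac{k{\left(-243,-159 \right)}}{q{\left(p{\left(14,17 \right)},C{\left(-3,13 \right)} \right)}} = \frac{3}{\frac{1}{2} \cdot 9 - -48} = \frac{3}{\frac{9}{2} + 48} = \frac{3}{\frac{105}{2}} = 3 \cdot \frac{2}{105} = \frac{2}{35}$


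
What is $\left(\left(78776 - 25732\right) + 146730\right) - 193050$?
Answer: $6724$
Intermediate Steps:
$\left(\left(78776 - 25732\right) + 146730\right) - 193050 = \left(53044 + 146730\right) - 193050 = 199774 - 193050 = 6724$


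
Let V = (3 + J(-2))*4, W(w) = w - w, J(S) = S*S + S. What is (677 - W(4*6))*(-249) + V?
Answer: -168553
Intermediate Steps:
J(S) = S + S² (J(S) = S² + S = S + S²)
W(w) = 0
V = 20 (V = (3 - 2*(1 - 2))*4 = (3 - 2*(-1))*4 = (3 + 2)*4 = 5*4 = 20)
(677 - W(4*6))*(-249) + V = (677 - 1*0)*(-249) + 20 = (677 + 0)*(-249) + 20 = 677*(-249) + 20 = -168573 + 20 = -168553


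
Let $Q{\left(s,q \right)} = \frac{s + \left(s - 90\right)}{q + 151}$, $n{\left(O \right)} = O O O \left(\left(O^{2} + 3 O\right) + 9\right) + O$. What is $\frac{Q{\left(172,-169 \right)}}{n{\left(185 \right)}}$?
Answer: $- \frac{127}{1982438120790} \approx -6.4063 \cdot 10^{-11}$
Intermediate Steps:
$n{\left(O \right)} = O + O^{3} \left(9 + O^{2} + 3 O\right)$ ($n{\left(O \right)} = O^{2} O \left(9 + O^{2} + 3 O\right) + O = O^{3} \left(9 + O^{2} + 3 O\right) + O = O + O^{3} \left(9 + O^{2} + 3 O\right)$)
$Q{\left(s,q \right)} = \frac{-90 + 2 s}{151 + q}$ ($Q{\left(s,q \right)} = \frac{s + \left(s - 90\right)}{151 + q} = \frac{s + \left(-90 + s\right)}{151 + q} = \frac{-90 + 2 s}{151 + q}$)
$\frac{Q{\left(172,-169 \right)}}{n{\left(185 \right)}} = \frac{2 \frac{1}{151 - 169} \left(-45 + 172\right)}{185 + 185^{5} + 3 \cdot 185^{4} + 9 \cdot 185^{3}} = \frac{2 \frac{1}{-18} \cdot 127}{185 + 216699865625 + 3 \cdot 1171350625 + 9 \cdot 6331625} = \frac{2 \left(- \frac{1}{18}\right) 127}{185 + 216699865625 + 3514051875 + 56984625} = - \frac{127}{9 \cdot 220270902310} = \left(- \frac{127}{9}\right) \frac{1}{220270902310} = - \frac{127}{1982438120790}$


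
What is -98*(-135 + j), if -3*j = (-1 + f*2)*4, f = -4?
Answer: 12054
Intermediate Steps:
j = 12 (j = -(-1 - 4*2)*4/3 = -(-1 - 8)*4/3 = -(-3)*4 = -⅓*(-36) = 12)
-98*(-135 + j) = -98*(-135 + 12) = -98*(-123) = 12054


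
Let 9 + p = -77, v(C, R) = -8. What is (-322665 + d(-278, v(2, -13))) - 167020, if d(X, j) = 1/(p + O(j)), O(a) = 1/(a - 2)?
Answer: -421618795/861 ≈ -4.8969e+5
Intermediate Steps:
O(a) = 1/(-2 + a)
p = -86 (p = -9 - 77 = -86)
d(X, j) = 1/(-86 + 1/(-2 + j))
(-322665 + d(-278, v(2, -13))) - 167020 = (-322665 + (2 - 1*(-8))/(-173 + 86*(-8))) - 167020 = (-322665 + (2 + 8)/(-173 - 688)) - 167020 = (-322665 + 10/(-861)) - 167020 = (-322665 - 1/861*10) - 167020 = (-322665 - 10/861) - 167020 = -277814575/861 - 167020 = -421618795/861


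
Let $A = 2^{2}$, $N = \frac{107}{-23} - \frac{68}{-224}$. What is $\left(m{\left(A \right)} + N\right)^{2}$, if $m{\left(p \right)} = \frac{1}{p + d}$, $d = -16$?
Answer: $\frac{293265625}{14930496} \approx 19.642$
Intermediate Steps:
$N = - \frac{5601}{1288}$ ($N = 107 \left(- \frac{1}{23}\right) - - \frac{17}{56} = - \frac{107}{23} + \frac{17}{56} = - \frac{5601}{1288} \approx -4.3486$)
$A = 4$
$m{\left(p \right)} = \frac{1}{-16 + p}$ ($m{\left(p \right)} = \frac{1}{p - 16} = \frac{1}{-16 + p}$)
$\left(m{\left(A \right)} + N\right)^{2} = \left(\frac{1}{-16 + 4} - \frac{5601}{1288}\right)^{2} = \left(\frac{1}{-12} - \frac{5601}{1288}\right)^{2} = \left(- \frac{1}{12} - \frac{5601}{1288}\right)^{2} = \left(- \frac{17125}{3864}\right)^{2} = \frac{293265625}{14930496}$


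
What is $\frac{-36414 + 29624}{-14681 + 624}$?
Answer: $\frac{6790}{14057} \approx 0.48303$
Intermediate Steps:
$\frac{-36414 + 29624}{-14681 + 624} = - \frac{6790}{-14057} = \left(-6790\right) \left(- \frac{1}{14057}\right) = \frac{6790}{14057}$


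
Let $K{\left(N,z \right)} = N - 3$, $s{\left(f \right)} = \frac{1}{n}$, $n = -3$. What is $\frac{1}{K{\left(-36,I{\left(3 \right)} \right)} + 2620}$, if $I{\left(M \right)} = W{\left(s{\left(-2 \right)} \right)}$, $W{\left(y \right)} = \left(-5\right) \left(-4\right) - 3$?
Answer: $\frac{1}{2581} \approx 0.00038745$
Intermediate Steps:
$s{\left(f \right)} = - \frac{1}{3}$ ($s{\left(f \right)} = \frac{1}{-3} = - \frac{1}{3}$)
$W{\left(y \right)} = 17$ ($W{\left(y \right)} = 20 - 3 = 17$)
$I{\left(M \right)} = 17$
$K{\left(N,z \right)} = -3 + N$ ($K{\left(N,z \right)} = N - 3 = -3 + N$)
$\frac{1}{K{\left(-36,I{\left(3 \right)} \right)} + 2620} = \frac{1}{\left(-3 - 36\right) + 2620} = \frac{1}{-39 + 2620} = \frac{1}{2581}$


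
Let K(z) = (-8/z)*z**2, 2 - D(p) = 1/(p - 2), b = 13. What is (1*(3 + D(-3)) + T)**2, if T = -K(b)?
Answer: 298116/25 ≈ 11925.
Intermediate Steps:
D(p) = 2 - 1/(-2 + p) (D(p) = 2 - 1/(p - 2) = 2 - 1/(-2 + p))
K(z) = -8*z
T = 104 (T = -(-8)*13 = -1*(-104) = 104)
(1*(3 + D(-3)) + T)**2 = (1*(3 + (-5 + 2*(-3))/(-2 - 3)) + 104)**2 = (1*(3 + (-5 - 6)/(-5)) + 104)**2 = (1*(3 - 1/5*(-11)) + 104)**2 = (1*(3 + 11/5) + 104)**2 = (1*(26/5) + 104)**2 = (26/5 + 104)**2 = (546/5)**2 = 298116/25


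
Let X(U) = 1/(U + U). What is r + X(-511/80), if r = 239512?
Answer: 122390592/511 ≈ 2.3951e+5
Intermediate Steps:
X(U) = 1/(2*U)
r + X(-511/80) = 239512 + 1/(2*((-511/80))) = 239512 + 1/(2*((-511*1/80))) = 239512 + 1/(2*(-511/80)) = 239512 + (½)*(-80/511) = 239512 - 40/511 = 122390592/511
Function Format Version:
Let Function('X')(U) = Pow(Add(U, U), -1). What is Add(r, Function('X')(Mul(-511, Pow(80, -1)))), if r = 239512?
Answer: Rational(122390592, 511) ≈ 2.3951e+5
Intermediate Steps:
Function('X')(U) = Mul(Rational(1, 2), Pow(U, -1)) (Function('X')(U) = Pow(Mul(2, U), -1) = Mul(Rational(1, 2), Pow(U, -1)))
Add(r, Function('X')(Mul(-511, Pow(80, -1)))) = Add(239512, Mul(Rational(1, 2), Pow(Mul(-511, Pow(80, -1)), -1))) = Add(239512, Mul(Rational(1, 2), Pow(Mul(-511, Rational(1, 80)), -1))) = Add(239512, Mul(Rational(1, 2), Pow(Rational(-511, 80), -1))) = Add(239512, Mul(Rational(1, 2), Rational(-80, 511))) = Add(239512, Rational(-40, 511)) = Rational(122390592, 511)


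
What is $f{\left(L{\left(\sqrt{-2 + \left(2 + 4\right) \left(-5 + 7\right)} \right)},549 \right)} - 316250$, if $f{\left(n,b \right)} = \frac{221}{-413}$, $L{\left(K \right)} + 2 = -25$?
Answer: $- \frac{130611471}{413} \approx -3.1625 \cdot 10^{5}$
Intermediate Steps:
$L{\left(K \right)} = -27$ ($L{\left(K \right)} = -2 - 25 = -27$)
$f{\left(n,b \right)} = - \frac{221}{413}$ ($f{\left(n,b \right)} = 221 \left(- \frac{1}{413}\right) = - \frac{221}{413}$)
$f{\left(L{\left(\sqrt{-2 + \left(2 + 4\right) \left(-5 + 7\right)} \right)},549 \right)} - 316250 = - \frac{221}{413} - 316250 = - \frac{130611471}{413}$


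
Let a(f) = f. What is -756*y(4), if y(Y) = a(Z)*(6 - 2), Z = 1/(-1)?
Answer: 3024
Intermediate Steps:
Z = -1
y(Y) = -4 (y(Y) = -(6 - 2) = -1*4 = -4)
-756*y(4) = -756*(-4) = 3024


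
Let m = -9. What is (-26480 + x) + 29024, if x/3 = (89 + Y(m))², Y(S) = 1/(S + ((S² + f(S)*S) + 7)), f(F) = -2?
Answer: 247574364/9409 ≈ 26313.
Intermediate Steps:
Y(S) = 1/(7 + S² - S) (Y(S) = 1/(S + ((S² - 2*S) + 7)) = 1/(S + (7 + S² - 2*S)) = 1/(7 + S² - S))
x = 223637868/9409 (x = 3*(89 + 1/(7 + (-9)² - 1*(-9)))² = 3*(89 + 1/(7 + 81 + 9))² = 3*(89 + 1/97)² = 3*(8634/97)² = 3*(74545956/9409) = 223637868/9409 ≈ 23769.)
(-26480 + x) + 29024 = (-26480 + 223637868/9409) + 29024 = -25512452/9409 + 29024 = 247574364/9409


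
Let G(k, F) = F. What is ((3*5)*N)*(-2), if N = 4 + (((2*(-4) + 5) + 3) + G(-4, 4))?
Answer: -240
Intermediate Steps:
N = 8 (N = 4 + (((2*(-4) + 5) + 3) + 4) = 4 + (((-8 + 5) + 3) + 4) = 4 + ((-3 + 3) + 4) = 4 + (0 + 4) = 4 + 4 = 8)
((3*5)*N)*(-2) = ((3*5)*8)*(-2) = (15*8)*(-2) = 120*(-2) = -240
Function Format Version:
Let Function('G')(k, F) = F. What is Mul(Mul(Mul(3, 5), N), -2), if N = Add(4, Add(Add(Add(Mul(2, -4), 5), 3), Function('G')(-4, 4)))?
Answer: -240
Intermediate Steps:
N = 8 (N = Add(4, Add(Add(Add(Mul(2, -4), 5), 3), 4)) = Add(4, Add(Add(Add(-8, 5), 3), 4)) = Add(4, Add(Add(-3, 3), 4)) = Add(4, Add(0, 4)) = Add(4, 4) = 8)
Mul(Mul(Mul(3, 5), N), -2) = Mul(Mul(Mul(3, 5), 8), -2) = Mul(Mul(15, 8), -2) = Mul(120, -2) = -240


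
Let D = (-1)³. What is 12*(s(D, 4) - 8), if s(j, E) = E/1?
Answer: -48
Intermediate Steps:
D = -1
s(j, E) = E (s(j, E) = E*1 = E)
12*(s(D, 4) - 8) = 12*(4 - 8) = 12*(-4) = -48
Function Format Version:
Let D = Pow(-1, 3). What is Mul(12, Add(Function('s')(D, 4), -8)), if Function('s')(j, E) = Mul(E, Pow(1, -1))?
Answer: -48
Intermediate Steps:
D = -1
Function('s')(j, E) = E (Function('s')(j, E) = Mul(E, 1) = E)
Mul(12, Add(Function('s')(D, 4), -8)) = Mul(12, Add(4, -8)) = Mul(12, -4) = -48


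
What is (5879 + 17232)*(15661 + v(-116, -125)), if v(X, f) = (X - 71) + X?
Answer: 354938738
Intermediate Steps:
v(X, f) = -71 + 2*X (v(X, f) = (-71 + X) + X = -71 + 2*X)
(5879 + 17232)*(15661 + v(-116, -125)) = (5879 + 17232)*(15661 + (-71 + 2*(-116))) = 23111*(15661 + (-71 - 232)) = 23111*(15661 - 303) = 23111*15358 = 354938738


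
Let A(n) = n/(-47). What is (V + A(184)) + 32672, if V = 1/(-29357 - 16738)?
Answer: 70774262953/2166465 ≈ 32668.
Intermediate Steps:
V = -1/46095 (V = 1/(-46095) = -1/46095 ≈ -2.1694e-5)
A(n) = -n/47 (A(n) = n*(-1/47) = -n/47)
(V + A(184)) + 32672 = (-1/46095 - 1/47*184) + 32672 = (-1/46095 - 184/47) + 32672 = -8481527/2166465 + 32672 = 70774262953/2166465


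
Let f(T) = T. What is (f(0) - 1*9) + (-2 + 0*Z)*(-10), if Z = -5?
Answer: 11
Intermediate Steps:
(f(0) - 1*9) + (-2 + 0*Z)*(-10) = (0 - 1*9) + (-2 + 0*(-5))*(-10) = (0 - 9) + (-2 + 0)*(-10) = -9 - 2*(-10) = -9 + 20 = 11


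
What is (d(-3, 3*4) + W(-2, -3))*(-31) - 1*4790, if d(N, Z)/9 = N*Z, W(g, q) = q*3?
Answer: 5533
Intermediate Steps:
W(g, q) = 3*q
d(N, Z) = 9*N*Z (d(N, Z) = 9*(N*Z) = 9*N*Z)
(d(-3, 3*4) + W(-2, -3))*(-31) - 1*4790 = (9*(-3)*(3*4) + 3*(-3))*(-31) - 1*4790 = (9*(-3)*12 - 9)*(-31) - 4790 = (-324 - 9)*(-31) - 4790 = -333*(-31) - 4790 = 10323 - 4790 = 5533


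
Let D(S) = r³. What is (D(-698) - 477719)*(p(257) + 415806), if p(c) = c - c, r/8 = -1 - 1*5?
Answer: -244623243666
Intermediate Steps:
r = -48 (r = 8*(-1 - 1*5) = 8*(-1 - 5) = 8*(-6) = -48)
p(c) = 0
D(S) = -110592 (D(S) = (-48)³ = -110592)
(D(-698) - 477719)*(p(257) + 415806) = (-110592 - 477719)*(0 + 415806) = -588311*415806 = -244623243666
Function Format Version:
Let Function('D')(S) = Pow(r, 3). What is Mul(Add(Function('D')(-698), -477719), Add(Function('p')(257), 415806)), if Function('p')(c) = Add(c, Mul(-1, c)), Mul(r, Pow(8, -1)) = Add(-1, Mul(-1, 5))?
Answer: -244623243666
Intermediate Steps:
r = -48 (r = Mul(8, Add(-1, Mul(-1, 5))) = Mul(8, Add(-1, -5)) = Mul(8, -6) = -48)
Function('p')(c) = 0
Function('D')(S) = -110592 (Function('D')(S) = Pow(-48, 3) = -110592)
Mul(Add(Function('D')(-698), -477719), Add(Function('p')(257), 415806)) = Mul(Add(-110592, -477719), Add(0, 415806)) = Mul(-588311, 415806) = -244623243666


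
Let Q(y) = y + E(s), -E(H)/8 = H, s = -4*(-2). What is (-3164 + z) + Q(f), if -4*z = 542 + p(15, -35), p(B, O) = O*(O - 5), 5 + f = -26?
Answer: -7489/2 ≈ -3744.5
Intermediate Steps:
f = -31 (f = -5 - 26 = -31)
s = 8
E(H) = -8*H
Q(y) = -64 + y (Q(y) = y - 8*8 = y - 64 = -64 + y)
p(B, O) = O*(-5 + O)
z = -971/2 (z = -(542 - 35*(-5 - 35))/4 = -(542 - 35*(-40))/4 = -(542 + 1400)/4 = -1/4*1942 = -971/2 ≈ -485.50)
(-3164 + z) + Q(f) = (-3164 - 971/2) + (-64 - 31) = -7299/2 - 95 = -7489/2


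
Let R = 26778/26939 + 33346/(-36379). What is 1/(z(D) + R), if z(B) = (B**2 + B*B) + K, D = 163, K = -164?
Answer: 980013881/51915331181062 ≈ 1.8877e-5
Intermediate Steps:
z(B) = -164 + 2*B**2 (z(B) = (B**2 + B*B) - 164 = (B**2 + B**2) - 164 = 2*B**2 - 164 = -164 + 2*B**2)
R = 75848968/980013881 (R = 26778*(1/26939) + 33346*(-1/36379) = 26778/26939 - 33346/36379 = 75848968/980013881 ≈ 0.077396)
1/(z(D) + R) = 1/((-164 + 2*163**2) + 75848968/980013881) = 1/((-164 + 2*26569) + 75848968/980013881) = 1/((-164 + 53138) + 75848968/980013881) = 1/(52974 + 75848968/980013881) = 1/(51915331181062/980013881) = 980013881/51915331181062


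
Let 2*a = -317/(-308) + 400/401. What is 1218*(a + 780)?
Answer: 16784283339/17644 ≈ 9.5127e+5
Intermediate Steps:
a = 250317/247016 (a = (-317/(-308) + 400/401)/2 = (-317*(-1/308) + 400*(1/401))/2 = (317/308 + 400/401)/2 = (1/2)*(250317/123508) = 250317/247016 ≈ 1.0134)
1218*(a + 780) = 1218*(250317/247016 + 780) = 1218*(192922797/247016) = 16784283339/17644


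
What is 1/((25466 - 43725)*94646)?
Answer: -1/1728141314 ≈ -5.7866e-10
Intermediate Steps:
1/((25466 - 43725)*94646) = (1/94646)/(-18259) = -1/18259*1/94646 = -1/1728141314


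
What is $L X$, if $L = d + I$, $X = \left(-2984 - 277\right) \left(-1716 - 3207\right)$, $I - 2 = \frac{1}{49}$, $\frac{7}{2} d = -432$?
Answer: $- \frac{95504668947}{49} \approx -1.9491 \cdot 10^{9}$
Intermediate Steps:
$d = - \frac{864}{7}$ ($d = \frac{2}{7} \left(-432\right) = - \frac{864}{7} \approx -123.43$)
$I = \frac{99}{49}$ ($I = 2 + \frac{1}{49} = \frac{99}{49} \approx 2.0204$)
$X = 16053903$ ($X = \left(-3261\right) \left(-4923\right) = 16053903$)
$L = - \frac{5949}{49}$ ($L = - \frac{864}{7} + \frac{99}{49} = - \frac{5949}{49} \approx -121.41$)
$L X = \left(- \frac{5949}{49}\right) 16053903 = - \frac{95504668947}{49}$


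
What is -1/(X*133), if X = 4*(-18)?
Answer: 1/9576 ≈ 0.00010443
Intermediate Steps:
X = -72
-1/(X*133) = -1/((-72*133)) = -1/(-9576) = -1*(-1/9576) = 1/9576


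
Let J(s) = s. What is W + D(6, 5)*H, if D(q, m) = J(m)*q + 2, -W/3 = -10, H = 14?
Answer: 478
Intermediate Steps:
W = 30 (W = -3*(-10) = 30)
D(q, m) = 2 + m*q (D(q, m) = m*q + 2 = 2 + m*q)
W + D(6, 5)*H = 30 + (2 + 5*6)*14 = 30 + (2 + 30)*14 = 30 + 32*14 = 30 + 448 = 478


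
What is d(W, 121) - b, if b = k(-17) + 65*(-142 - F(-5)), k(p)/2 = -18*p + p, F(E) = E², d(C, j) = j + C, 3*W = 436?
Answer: 31630/3 ≈ 10543.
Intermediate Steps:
W = 436/3 (W = (⅓)*436 = 436/3 ≈ 145.33)
d(C, j) = C + j
k(p) = -34*p (k(p) = 2*(-18*p + p) = 2*(-17*p) = -34*p)
b = -10277 (b = -34*(-17) + 65*(-142 - 1*(-5)²) = 578 + 65*(-142 - 1*25) = 578 + 65*(-142 - 25) = 578 + 65*(-167) = 578 - 10855 = -10277)
d(W, 121) - b = (436/3 + 121) - 1*(-10277) = 799/3 + 10277 = 31630/3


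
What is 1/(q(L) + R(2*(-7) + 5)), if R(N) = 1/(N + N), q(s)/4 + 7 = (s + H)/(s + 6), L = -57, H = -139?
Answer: -306/3881 ≈ -0.078846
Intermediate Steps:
q(s) = -28 + 4*(-139 + s)/(6 + s) (q(s) = -28 + 4*((s - 139)/(s + 6)) = -28 + 4*((-139 + s)/(6 + s)) = -28 + 4*(-139 + s)/(6 + s))
R(N) = 1/(2*N)
1/(q(L) + R(2*(-7) + 5)) = 1/(4*(-181 - 6*(-57))/(6 - 57) + 1/(2*(2*(-7) + 5))) = 1/(4*(-181 + 342)/(-51) + 1/(2*(-14 + 5))) = 1/(4*(-1/51)*161 + (½)/(-9)) = 1/(-644/51 + (½)*(-⅑)) = 1/(-644/51 - 1/18) = 1/(-3881/306) = -306/3881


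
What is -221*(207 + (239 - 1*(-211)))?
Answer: -145197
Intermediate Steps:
-221*(207 + (239 - 1*(-211))) = -221*(207 + (239 + 211)) = -221*(207 + 450) = -221*657 = -145197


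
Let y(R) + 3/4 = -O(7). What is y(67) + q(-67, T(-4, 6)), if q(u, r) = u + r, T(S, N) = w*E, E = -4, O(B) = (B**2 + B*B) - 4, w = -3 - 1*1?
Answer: -583/4 ≈ -145.75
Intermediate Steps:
w = -4 (w = -3 - 1 = -4)
O(B) = -4 + 2*B**2 (O(B) = (B**2 + B**2) - 4 = 2*B**2 - 4 = -4 + 2*B**2)
T(S, N) = 16 (T(S, N) = -4*(-4) = 16)
y(R) = -379/4 (y(R) = -3/4 - (-4 + 2*7**2) = -3/4 - (-4 + 2*49) = -3/4 - (-4 + 98) = -3/4 - 1*94 = -3/4 - 94 = -379/4)
q(u, r) = r + u
y(67) + q(-67, T(-4, 6)) = -379/4 + (16 - 67) = -379/4 - 51 = -583/4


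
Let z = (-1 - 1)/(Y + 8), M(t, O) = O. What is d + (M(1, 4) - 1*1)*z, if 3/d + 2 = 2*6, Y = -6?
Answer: -27/10 ≈ -2.7000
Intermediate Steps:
z = -1 (z = (-1 - 1)/(-6 + 8) = -2/2 = -2*½ = -1)
d = 3/10 (d = 3/(-2 + 2*6) = 3/(-2 + 12) = 3/10 ≈ 0.30000)
d + (M(1, 4) - 1*1)*z = 3/10 + (4 - 1*1)*(-1) = 3/10 + (4 - 1)*(-1) = 3/10 + 3*(-1) = 3/10 - 3 = -27/10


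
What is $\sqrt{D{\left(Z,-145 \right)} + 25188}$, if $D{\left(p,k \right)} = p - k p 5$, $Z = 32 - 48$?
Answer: $6 \sqrt{377} \approx 116.5$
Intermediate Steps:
$Z = -16$
$D{\left(p,k \right)} = p - 5 k p$
$\sqrt{D{\left(Z,-145 \right)} + 25188} = \sqrt{- 16 \left(1 - -725\right) + 25188} = \sqrt{- 16 \left(1 + 725\right) + 25188} = \sqrt{\left(-16\right) 726 + 25188} = \sqrt{-11616 + 25188} = \sqrt{13572} = 6 \sqrt{377}$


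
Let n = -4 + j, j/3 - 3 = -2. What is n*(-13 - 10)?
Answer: 23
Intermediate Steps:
j = 3 (j = 9 + 3*(-2) = 9 - 6 = 3)
n = -1 (n = -4 + 3 = -1)
n*(-13 - 10) = -(-13 - 10) = -1*(-23) = 23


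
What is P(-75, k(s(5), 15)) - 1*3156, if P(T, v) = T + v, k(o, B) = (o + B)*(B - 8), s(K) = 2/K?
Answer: -15616/5 ≈ -3123.2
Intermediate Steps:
k(o, B) = (-8 + B)*(B + o) (k(o, B) = (B + o)*(-8 + B) = (-8 + B)*(B + o))
P(-75, k(s(5), 15)) - 1*3156 = (-75 + (15**2 - 8*15 - 16/5 + 15*(2/5))) - 1*3156 = (-75 + (225 - 120 - 16/5 + 15*(2*(1/5)))) - 3156 = (-75 + (225 - 120 - 8*2/5 + 15*(2/5))) - 3156 = (-75 + (225 - 120 - 16/5 + 6)) - 3156 = (-75 + 539/5) - 3156 = 164/5 - 3156 = -15616/5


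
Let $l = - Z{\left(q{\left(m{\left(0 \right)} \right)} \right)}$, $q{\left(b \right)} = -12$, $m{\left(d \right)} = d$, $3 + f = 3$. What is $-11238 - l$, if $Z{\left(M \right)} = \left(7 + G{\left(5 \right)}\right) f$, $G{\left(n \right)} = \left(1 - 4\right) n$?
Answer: $-11238$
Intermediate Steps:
$f = 0$ ($f = -3 + 3 = 0$)
$G{\left(n \right)} = - 3 n$
$Z{\left(M \right)} = 0$ ($Z{\left(M \right)} = \left(7 - 15\right) 0 = \left(-8\right) 0 = 0$)
$l = 0$ ($l = \left(-1\right) 0 = 0$)
$-11238 - l = -11238 - 0 = -11238 + 0 = -11238$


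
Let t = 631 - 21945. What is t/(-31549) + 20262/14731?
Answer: 953222372/464748319 ≈ 2.0511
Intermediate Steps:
t = -21314
t/(-31549) + 20262/14731 = -21314/(-31549) + 20262/14731 = -21314*(-1/31549) + 20262*(1/14731) = 21314/31549 + 20262/14731 = 953222372/464748319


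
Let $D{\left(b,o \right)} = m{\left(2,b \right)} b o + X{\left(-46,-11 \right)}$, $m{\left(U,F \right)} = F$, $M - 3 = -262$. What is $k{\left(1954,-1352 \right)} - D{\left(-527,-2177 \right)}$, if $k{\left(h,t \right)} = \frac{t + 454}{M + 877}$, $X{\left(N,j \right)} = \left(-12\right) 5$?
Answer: $\frac{186826372288}{309} \approx 6.0462 \cdot 10^{8}$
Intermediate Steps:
$M = -259$ ($M = 3 - 262 = -259$)
$X{\left(N,j \right)} = -60$
$k{\left(h,t \right)} = \frac{227}{309} + \frac{t}{618}$ ($k{\left(h,t \right)} = \frac{t + 454}{-259 + 877} = \frac{454 + t}{618} = \left(454 + t\right) \frac{1}{618} = \frac{227}{309} + \frac{t}{618}$)
$D{\left(b,o \right)} = -60 + o b^{2}$ ($D{\left(b,o \right)} = b b o - 60 = b^{2} o - 60 = o b^{2} - 60 = -60 + o b^{2}$)
$k{\left(1954,-1352 \right)} - D{\left(-527,-2177 \right)} = \left(\frac{227}{309} + \frac{1}{618} \left(-1352\right)\right) - \left(-60 - 2177 \left(-527\right)^{2}\right) = \left(\frac{227}{309} - \frac{676}{309}\right) - \left(-60 - 604616033\right) = - \frac{449}{309} - \left(-60 - 604616033\right) = - \frac{449}{309} - -604616093 = - \frac{449}{309} + 604616093 = \frac{186826372288}{309}$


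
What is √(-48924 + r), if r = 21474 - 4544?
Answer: I*√31994 ≈ 178.87*I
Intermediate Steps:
r = 16930
√(-48924 + r) = √(-48924 + 16930) = √(-31994) = I*√31994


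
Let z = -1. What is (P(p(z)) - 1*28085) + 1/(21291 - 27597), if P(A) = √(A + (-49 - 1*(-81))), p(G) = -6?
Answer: -177104011/6306 + √26 ≈ -28080.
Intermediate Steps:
P(A) = √(32 + A) (P(A) = √(A + (-49 + 81)) = √(A + 32) = √(32 + A))
(P(p(z)) - 1*28085) + 1/(21291 - 27597) = (√(32 - 6) - 1*28085) + 1/(21291 - 27597) = (√26 - 28085) + 1/(-6306) = (-28085 + √26) - 1/6306 = -177104011/6306 + √26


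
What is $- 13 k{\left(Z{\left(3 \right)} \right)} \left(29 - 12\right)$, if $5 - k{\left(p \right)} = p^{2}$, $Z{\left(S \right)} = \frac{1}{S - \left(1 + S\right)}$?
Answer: $-884$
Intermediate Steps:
$Z{\left(S \right)} = -1$ ($Z{\left(S \right)} = \frac{1}{-1} = -1$)
$k{\left(p \right)} = 5 - p^{2}$
$- 13 k{\left(Z{\left(3 \right)} \right)} \left(29 - 12\right) = - 13 \left(5 - \left(-1\right)^{2}\right) \left(29 - 12\right) = - 13 \left(5 - 1\right) 17 = \left(-13\right) 4 \cdot 17 = \left(-52\right) 17 = -884$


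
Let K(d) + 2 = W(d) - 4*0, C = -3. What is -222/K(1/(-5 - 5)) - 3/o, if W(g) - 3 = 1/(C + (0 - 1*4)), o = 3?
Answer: -260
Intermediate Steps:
W(g) = 20/7 (W(g) = 3 + 1/(-3 + (0 - 1*4)) = 3 + 1/(-3 + (0 - 4)) = 3 + 1/(-3 - 4) = 3 + 1/(-7) = 3 - ⅐ = 20/7)
K(d) = 6/7 (K(d) = -2 + (20/7 - 4*0) = -2 + (20/7 + 0) = -2 + 20/7 = 6/7)
-222/K(1/(-5 - 5)) - 3/o = -222/6/7 - 3/3 = -222*7/6 - 3*⅓ = -259 - 1 = -260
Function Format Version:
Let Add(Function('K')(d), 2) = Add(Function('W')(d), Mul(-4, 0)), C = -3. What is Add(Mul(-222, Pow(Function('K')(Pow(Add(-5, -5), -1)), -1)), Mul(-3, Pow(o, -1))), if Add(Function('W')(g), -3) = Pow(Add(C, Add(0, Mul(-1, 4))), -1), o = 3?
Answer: -260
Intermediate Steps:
Function('W')(g) = Rational(20, 7) (Function('W')(g) = Add(3, Pow(Add(-3, Add(0, Mul(-1, 4))), -1)) = Add(3, Pow(Add(-3, Add(0, -4)), -1)) = Add(3, Pow(Add(-3, -4), -1)) = Add(3, Pow(-7, -1)) = Add(3, Rational(-1, 7)) = Rational(20, 7))
Function('K')(d) = Rational(6, 7) (Function('K')(d) = Add(-2, Add(Rational(20, 7), Mul(-4, 0))) = Add(-2, Add(Rational(20, 7), 0)) = Add(-2, Rational(20, 7)) = Rational(6, 7))
Add(Mul(-222, Pow(Function('K')(Pow(Add(-5, -5), -1)), -1)), Mul(-3, Pow(o, -1))) = Add(Mul(-222, Pow(Rational(6, 7), -1)), Mul(-3, Pow(3, -1))) = Add(Mul(-222, Rational(7, 6)), Mul(-3, Rational(1, 3))) = Add(-259, -1) = -260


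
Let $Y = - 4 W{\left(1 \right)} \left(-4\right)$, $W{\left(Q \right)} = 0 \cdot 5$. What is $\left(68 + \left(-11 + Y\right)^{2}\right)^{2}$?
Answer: $35721$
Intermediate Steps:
$W{\left(Q \right)} = 0$
$Y = 0$ ($Y = \left(-4\right) 0 \left(-4\right) = 0 \left(-4\right) = 0$)
$\left(68 + \left(-11 + Y\right)^{2}\right)^{2} = \left(68 + \left(-11 + 0\right)^{2}\right)^{2} = \left(68 + \left(-11\right)^{2}\right)^{2} = \left(68 + 121\right)^{2} = 189^{2} = 35721$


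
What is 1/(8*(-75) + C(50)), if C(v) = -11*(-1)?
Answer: -1/589 ≈ -0.0016978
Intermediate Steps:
C(v) = 11
1/(8*(-75) + C(50)) = 1/(8*(-75) + 11) = 1/(-600 + 11) = 1/(-589) = -1/589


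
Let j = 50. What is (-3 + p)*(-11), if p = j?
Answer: -517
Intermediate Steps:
p = 50
(-3 + p)*(-11) = (-3 + 50)*(-11) = 47*(-11) = -517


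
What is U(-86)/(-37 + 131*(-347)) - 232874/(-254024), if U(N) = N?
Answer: 61722185/67189348 ≈ 0.91863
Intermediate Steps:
U(-86)/(-37 + 131*(-347)) - 232874/(-254024) = -86/(-37 + 131*(-347)) - 232874/(-254024) = -86/(-37 - 45457) - 232874*(-1/254024) = -86/(-45494) + 116437/127012 = -86*(-1/45494) + 116437/127012 = 1/529 + 116437/127012 = 61722185/67189348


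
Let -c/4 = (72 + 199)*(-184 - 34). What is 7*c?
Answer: 1654184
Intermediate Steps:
c = 236312 (c = -4*(72 + 199)*(-184 - 34) = -1084*(-218) = -4*(-59078) = 236312)
7*c = 7*236312 = 1654184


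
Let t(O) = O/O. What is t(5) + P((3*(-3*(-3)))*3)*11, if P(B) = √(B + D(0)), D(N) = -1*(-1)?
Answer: 1 + 11*√82 ≈ 100.61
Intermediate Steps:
t(O) = 1
D(N) = 1
P(B) = √(1 + B) (P(B) = √(B + 1) = √(1 + B))
t(5) + P((3*(-3*(-3)))*3)*11 = 1 + √(1 + (3*(-3*(-3)))*3)*11 = 1 + √(1 + (3*9)*3)*11 = 1 + √(1 + 27*3)*11 = 1 + √(1 + 81)*11 = 1 + √82*11 = 1 + 11*√82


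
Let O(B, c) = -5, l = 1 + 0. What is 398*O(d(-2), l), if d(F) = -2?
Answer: -1990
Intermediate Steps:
l = 1
398*O(d(-2), l) = 398*(-5) = -1990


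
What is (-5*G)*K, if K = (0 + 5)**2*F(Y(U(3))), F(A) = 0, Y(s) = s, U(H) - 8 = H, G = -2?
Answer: 0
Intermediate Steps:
U(H) = 8 + H
K = 0 (K = (0 + 5)**2*0 = 5**2*0 = 25*0 = 0)
(-5*G)*K = -5*(-2)*0 = 10*0 = 0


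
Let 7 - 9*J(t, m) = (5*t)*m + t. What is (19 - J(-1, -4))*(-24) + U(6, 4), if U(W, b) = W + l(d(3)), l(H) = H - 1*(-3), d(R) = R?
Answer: -476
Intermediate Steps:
J(t, m) = 7/9 - t/9 - 5*m*t/9 (J(t, m) = 7/9 - ((5*t)*m + t)/9 = 7/9 - (5*m*t + t)/9 = 7/9 - (t + 5*m*t)/9 = 7/9 + (-t/9 - 5*m*t/9) = 7/9 - t/9 - 5*m*t/9)
l(H) = 3 + H (l(H) = H + 3 = 3 + H)
U(W, b) = 6 + W (U(W, b) = W + (3 + 3) = W + 6 = 6 + W)
(19 - J(-1, -4))*(-24) + U(6, 4) = (19 - (7/9 - ⅑*(-1) - 5/9*(-4)*(-1)))*(-24) + (6 + 6) = (19 - (7/9 + ⅑ - 20/9))*(-24) + 12 = (19 - 1*(-4/3))*(-24) + 12 = (19 + 4/3)*(-24) + 12 = (61/3)*(-24) + 12 = -488 + 12 = -476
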